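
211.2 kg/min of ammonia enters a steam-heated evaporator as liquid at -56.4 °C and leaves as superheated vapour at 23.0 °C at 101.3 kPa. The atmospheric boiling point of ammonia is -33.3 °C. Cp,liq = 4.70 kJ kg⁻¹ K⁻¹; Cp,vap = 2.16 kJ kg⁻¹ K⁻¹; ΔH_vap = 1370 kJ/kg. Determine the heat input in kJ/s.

Q = 5630 kJ/s

liquid -56.4→-33.3 °C: 108.57 kJ/kg
vaporisation at -33.3 °C: 1370 kJ/kg
vapour -33.3→23.0 °C: 121.61 kJ/kg
Δh = 108.57 + 1370 + 121.61 = 1600.2 kJ/kg
Q = ṁ·Δh = 211.2 kg/min × 1600.2 kJ/kg = 337960 kJ/min
|Q| = 5632.6 kW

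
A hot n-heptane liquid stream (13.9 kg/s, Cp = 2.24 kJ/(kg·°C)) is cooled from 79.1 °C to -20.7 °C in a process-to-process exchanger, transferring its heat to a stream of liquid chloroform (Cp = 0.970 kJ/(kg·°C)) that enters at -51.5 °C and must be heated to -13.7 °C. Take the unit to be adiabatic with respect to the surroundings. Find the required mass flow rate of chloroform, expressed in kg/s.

ṁ_c = 84.7 kg/s

Heat released by hot stream: Q = 13.9 × 2.24 × (79.1 − -20.7) = 3107.4 kJ/s
Energy balance on cold side (adiabatic exchanger): Q = ṁ_c·Cp_c·(T_c,out − T_c,in)
ṁ_c = 3107.4 / [0.970 × (-13.7 − -51.5)] = 84.748 kg/s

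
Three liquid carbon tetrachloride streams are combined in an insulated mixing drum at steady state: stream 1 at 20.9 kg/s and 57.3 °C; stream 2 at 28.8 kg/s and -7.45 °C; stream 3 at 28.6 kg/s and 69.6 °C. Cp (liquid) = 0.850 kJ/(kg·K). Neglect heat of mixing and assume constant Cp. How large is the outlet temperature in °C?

T_out = 38.0 °C

Adiabatic, steady state ⇒ Σ ṁᵢCp,ᵢ(T_out − Tᵢ) = 0
Σ ṁᵢCp,ᵢTᵢ = 20.9×0.850×57.3 + 28.8×0.850×-7.45 + 28.6×0.850×69.6 = 2527.5
Σ ṁᵢCp,ᵢ = 20.9×0.850 + 28.8×0.850 + 28.6×0.850 = 66.555
T_out = 2527.5 / 66.555 = 37.977 °C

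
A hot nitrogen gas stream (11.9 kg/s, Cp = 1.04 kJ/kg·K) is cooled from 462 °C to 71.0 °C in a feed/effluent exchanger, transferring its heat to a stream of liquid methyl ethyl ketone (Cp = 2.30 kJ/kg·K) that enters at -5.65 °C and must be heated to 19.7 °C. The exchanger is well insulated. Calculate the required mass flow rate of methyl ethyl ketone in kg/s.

ṁ_c = 83.0 kg/s

Heat released by hot stream: Q = 11.9 × 1.04 × (462 − 71.0) = 4839 kJ/s
Energy balance on cold side (adiabatic exchanger): Q = ṁ_c·Cp_c·(T_c,out − T_c,in)
ṁ_c = 4839 / [2.30 × (19.7 − -5.65)] = 82.995 kg/s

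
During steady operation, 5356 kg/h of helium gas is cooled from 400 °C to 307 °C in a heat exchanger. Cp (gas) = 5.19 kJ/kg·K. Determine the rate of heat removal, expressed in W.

Q_c = 718000 W

Q = ṁ·Cp·ΔT = 5356 × 5.19 × (307 − 400) = -2.5852e+06 kJ/h
Converting: 2.5852e+06 / 3600 s = 718.11 kW
Cooling duty = 718110 W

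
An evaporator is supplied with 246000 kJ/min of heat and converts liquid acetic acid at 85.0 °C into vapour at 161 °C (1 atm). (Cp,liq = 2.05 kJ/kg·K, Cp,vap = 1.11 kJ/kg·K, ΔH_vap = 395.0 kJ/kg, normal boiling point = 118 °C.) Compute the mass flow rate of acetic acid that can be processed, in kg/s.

Δh = 2.05×(118−85.0) + 395.0 + 1.11×(161−118) = 510.38 kJ/kg
Q = 246000 kJ/min = 4100 kJ/s = 4100 kJ/s
ṁ = Q/Δh = 4100 / 510.38 = 8.0332 kg/s

ṁ = 8.03 kg/s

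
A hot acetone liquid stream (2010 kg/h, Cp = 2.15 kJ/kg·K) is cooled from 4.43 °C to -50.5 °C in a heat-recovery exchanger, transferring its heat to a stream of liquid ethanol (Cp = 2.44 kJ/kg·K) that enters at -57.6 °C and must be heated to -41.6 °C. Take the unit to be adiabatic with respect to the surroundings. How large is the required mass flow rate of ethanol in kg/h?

Heat released by hot stream: Q = 2010 × 2.15 × (4.43 − -50.5) = 237380 kJ/h
Energy balance on cold side (adiabatic exchanger): Q = ṁ_c·Cp_c·(T_c,out − T_c,in)
ṁ_c = 237380 / [2.44 × (-41.6 − -57.6)] = 6080.4 kg/h

ṁ_c = 6080 kg/h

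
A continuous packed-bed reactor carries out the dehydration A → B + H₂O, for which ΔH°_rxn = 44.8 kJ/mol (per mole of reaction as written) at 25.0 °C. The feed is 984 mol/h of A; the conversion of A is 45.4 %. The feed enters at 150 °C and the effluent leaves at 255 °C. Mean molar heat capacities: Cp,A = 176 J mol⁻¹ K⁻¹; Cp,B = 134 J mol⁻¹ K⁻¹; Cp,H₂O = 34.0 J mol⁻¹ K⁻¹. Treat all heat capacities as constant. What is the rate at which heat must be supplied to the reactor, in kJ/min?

Extent of reaction ξ = 0.454 × 984 = 446.74 mol/h
Reaction term: ξ·ΔH°_rxn = 446.74 × 44.8 = 20014 kJ/h
Sensible, feed 150→25 °C: -21648 kJ/h
Outlet flows (mol/h): A 537.26, B 446.74, H₂O 446.74
Sensible, products 25→255 °C: 39010 kJ/h
Q = ΔH = 37376 kJ/h = 10.382 kW
Heat supplied = 622.93 kJ/min

Q_in = 623 kJ/min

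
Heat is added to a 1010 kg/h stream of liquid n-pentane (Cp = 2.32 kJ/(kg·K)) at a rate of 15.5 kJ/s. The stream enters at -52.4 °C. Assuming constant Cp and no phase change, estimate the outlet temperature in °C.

T_out = -28.6 °C

Q = 15.5 kJ/s = 55800 kJ/h
ΔT = Q/(ṁ·Cp) = 55800/(1010×2.32) = 23.814 K
T_out = -52.4 + 23.814 = -28.586 °C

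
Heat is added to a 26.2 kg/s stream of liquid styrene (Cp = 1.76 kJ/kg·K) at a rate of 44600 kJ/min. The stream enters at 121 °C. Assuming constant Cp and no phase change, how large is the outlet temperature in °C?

T_out = 137 °C

Q = 44600 kJ/min = 743.33 kJ/s
ΔT = Q/(ṁ·Cp) = 743.33/(26.2×1.76) = 16.12 K
T_out = 121 + 16.12 = 137.12 °C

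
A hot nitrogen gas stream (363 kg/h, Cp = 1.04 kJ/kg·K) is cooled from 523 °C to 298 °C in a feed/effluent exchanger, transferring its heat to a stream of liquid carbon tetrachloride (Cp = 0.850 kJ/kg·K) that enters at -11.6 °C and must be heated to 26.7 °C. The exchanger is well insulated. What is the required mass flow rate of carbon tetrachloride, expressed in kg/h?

ṁ_c = 2610 kg/h

Heat released by hot stream: Q = 363 × 1.04 × (523 − 298) = 84942 kJ/h
Energy balance on cold side (adiabatic exchanger): Q = ṁ_c·Cp_c·(T_c,out − T_c,in)
ṁ_c = 84942 / [0.850 × (26.7 − -11.6)] = 2609.2 kg/h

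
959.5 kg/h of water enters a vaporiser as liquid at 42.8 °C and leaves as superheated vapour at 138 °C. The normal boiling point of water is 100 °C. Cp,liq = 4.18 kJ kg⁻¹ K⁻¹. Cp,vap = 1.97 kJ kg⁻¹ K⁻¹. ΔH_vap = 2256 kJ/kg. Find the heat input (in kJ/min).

Q = 41100 kJ/min

liquid 42.8→100 °C: 239.1 kJ/kg
vaporisation at 100 °C: 2256 kJ/kg
vapour 100→138 °C: 74.86 kJ/kg
Δh = 239.1 + 2256 + 74.86 = 2570 kJ/kg
Q = ṁ·Δh = 959.5 kg/h × 2570 kJ/kg = 2.4659e+06 kJ/h
|Q| = 684.96 kW = 41098 kJ/min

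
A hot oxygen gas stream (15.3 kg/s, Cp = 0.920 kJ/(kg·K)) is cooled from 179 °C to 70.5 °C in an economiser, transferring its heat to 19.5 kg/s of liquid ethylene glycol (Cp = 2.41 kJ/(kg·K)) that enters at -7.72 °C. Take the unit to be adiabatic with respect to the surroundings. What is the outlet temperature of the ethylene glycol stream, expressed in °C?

T_c,out = 24.8 °C

Heat released by hot stream: Q = 15.3 × 0.920 × (179 − 70.5) = 1527.2 kJ/s
Energy balance on cold side (adiabatic exchanger): Q = ṁ_c·Cp_c·(T_c,out − T_c,in)
T_c,out = -7.72 + 1527.2/(19.5 × 2.41) = 24.778 °C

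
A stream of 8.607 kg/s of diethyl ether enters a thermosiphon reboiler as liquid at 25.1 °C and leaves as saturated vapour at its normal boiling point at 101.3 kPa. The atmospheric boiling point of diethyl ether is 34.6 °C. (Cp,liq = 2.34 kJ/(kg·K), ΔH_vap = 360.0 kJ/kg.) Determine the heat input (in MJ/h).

liquid 25.1→34.6 °C: 22.23 kJ/kg
vaporisation at 34.6 °C: 360 kJ/kg
Δh = 22.23 + 360 = 382.23 kJ/kg
Q = ṁ·Δh = 8.607 kg/s × 382.23 kJ/kg = 3289.9 kJ/s
|Q| = 3289.9 kW = 11843 MJ/h

Q = 11800 MJ/h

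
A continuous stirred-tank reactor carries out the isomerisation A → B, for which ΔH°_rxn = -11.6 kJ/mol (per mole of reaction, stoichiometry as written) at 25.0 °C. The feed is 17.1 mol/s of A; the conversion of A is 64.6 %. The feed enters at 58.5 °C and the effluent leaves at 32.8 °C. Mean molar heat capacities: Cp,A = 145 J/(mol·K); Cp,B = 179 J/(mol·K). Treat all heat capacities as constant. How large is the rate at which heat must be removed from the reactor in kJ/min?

Q_out = 11300 kJ/min

Extent of reaction ξ = 0.646 × 17.1 = 11.047 mol/s
Reaction term: ξ·ΔH°_rxn = 11.047 × -11.6 = -128.14 kJ/s
Sensible, feed 58.5→25 °C: -83.063 kJ/s
Outlet flows (mol/s): A 6.0534, B 11.047
Sensible, products 25→32.8 °C: 22.27 kJ/s
Q = ΔH = -188.93 kJ/s = -188.93 kW
Heat removed = 11336 kJ/min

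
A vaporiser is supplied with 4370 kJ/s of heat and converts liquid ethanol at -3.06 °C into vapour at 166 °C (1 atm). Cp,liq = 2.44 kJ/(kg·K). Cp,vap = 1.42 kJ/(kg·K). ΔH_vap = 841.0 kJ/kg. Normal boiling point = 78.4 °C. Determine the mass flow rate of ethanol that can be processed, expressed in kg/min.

Δh = 2.44×(78.4−-3.06) + 841.0 + 1.42×(166−78.4) = 1164.2 kJ/kg
Q = 4370 kJ/s = 4370 kJ/s = 262200 kJ/min
ṁ = Q/Δh = 262200 / 1164.2 = 225.23 kg/min

ṁ = 225 kg/min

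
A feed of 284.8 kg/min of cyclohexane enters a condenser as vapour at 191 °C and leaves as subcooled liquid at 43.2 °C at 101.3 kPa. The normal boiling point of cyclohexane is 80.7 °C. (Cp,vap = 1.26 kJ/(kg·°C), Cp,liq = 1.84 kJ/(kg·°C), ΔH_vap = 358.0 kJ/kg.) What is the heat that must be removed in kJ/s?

Q_c = 2690 kJ/s

vapour 191→80.7 °C: -138.98 kJ/kg
condensation at 80.7 °C: -358 kJ/kg
liquid 80.7→43.2 °C: -69 kJ/kg
Δh = -138.98 + -358 + -69 = -565.98 kJ/kg
Q = ṁ·Δh = 284.8 kg/min × -565.98 kJ/kg = -161190 kJ/min
|Q| = 2686.5 kW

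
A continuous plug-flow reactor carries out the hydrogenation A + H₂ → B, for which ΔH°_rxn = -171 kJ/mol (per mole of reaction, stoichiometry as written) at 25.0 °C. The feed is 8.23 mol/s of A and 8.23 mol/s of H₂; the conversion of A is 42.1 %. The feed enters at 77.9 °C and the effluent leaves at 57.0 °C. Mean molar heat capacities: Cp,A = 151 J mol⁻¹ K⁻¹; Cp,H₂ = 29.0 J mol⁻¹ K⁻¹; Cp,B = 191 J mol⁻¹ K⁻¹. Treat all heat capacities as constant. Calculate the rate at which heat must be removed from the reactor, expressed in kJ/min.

Extent of reaction ξ = 0.421 × 8.23 = 3.4648 mol/s
Reaction term: ξ·ΔH°_rxn = 3.4648 × -171 = -592.49 kJ/s
Sensible, feed 77.9→25 °C: -78.366 kJ/s
Outlet flows (mol/s): A 4.7652, H₂ 4.7652, B 3.4648
Sensible, products 25→57.0 °C: 48.624 kJ/s
Q = ΔH = -622.23 kJ/s = -622.23 kW
Heat removed = 37334 kJ/min

Q_out = 37300 kJ/min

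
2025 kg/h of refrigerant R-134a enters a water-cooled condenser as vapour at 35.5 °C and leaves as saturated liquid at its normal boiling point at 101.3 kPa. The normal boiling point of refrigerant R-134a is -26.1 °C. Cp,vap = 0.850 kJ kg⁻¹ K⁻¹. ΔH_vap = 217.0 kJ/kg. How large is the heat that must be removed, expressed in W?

vapour 35.5→-26.1 °C: -52.36 kJ/kg
condensation at -26.1 °C: -217 kJ/kg
Δh = -52.36 + -217 = -269.36 kJ/kg
Q = ṁ·Δh = 2025 kg/h × -269.36 kJ/kg = -545450 kJ/h
|Q| = 151.51 kW = 151520 W

Q_c = 152000 W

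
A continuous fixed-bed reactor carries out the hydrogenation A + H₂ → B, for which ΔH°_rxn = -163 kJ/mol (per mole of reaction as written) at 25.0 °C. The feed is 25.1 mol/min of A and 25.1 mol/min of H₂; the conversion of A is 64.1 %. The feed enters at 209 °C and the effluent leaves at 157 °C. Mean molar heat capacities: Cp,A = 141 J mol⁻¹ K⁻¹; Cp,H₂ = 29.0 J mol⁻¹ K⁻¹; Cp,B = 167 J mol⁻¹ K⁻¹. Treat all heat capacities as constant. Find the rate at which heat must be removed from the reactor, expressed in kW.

Extent of reaction ξ = 0.641 × 25.1 = 16.089 mol/min
Reaction term: ξ·ΔH°_rxn = 16.089 × -163 = -2622.5 kJ/min
Sensible, feed 209→25 °C: -785.13 kJ/min
Outlet flows (mol/min): A 9.0109, H₂ 9.0109, B 16.089
Sensible, products 25→157 °C: 556.87 kJ/min
Q = ΔH = -2850.8 kJ/min = -47.513 kW
Heat removed = 47.513 kW

Q_out = 47.5 kW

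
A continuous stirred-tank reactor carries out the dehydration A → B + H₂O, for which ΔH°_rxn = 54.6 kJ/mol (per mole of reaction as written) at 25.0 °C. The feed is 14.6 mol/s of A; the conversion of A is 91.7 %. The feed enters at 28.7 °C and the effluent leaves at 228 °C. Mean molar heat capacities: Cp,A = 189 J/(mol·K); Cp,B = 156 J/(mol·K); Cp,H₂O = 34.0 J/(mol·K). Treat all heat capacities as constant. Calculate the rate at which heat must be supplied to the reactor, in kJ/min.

Extent of reaction ξ = 0.917 × 14.6 = 13.388 mol/s
Reaction term: ξ·ΔH°_rxn = 13.388 × 54.6 = 731 kJ/s
Sensible, feed 28.7→25 °C: -10.21 kJ/s
Outlet flows (mol/s): A 1.2118, B 13.388, H₂O 13.388
Sensible, products 25→228 °C: 562.88 kJ/s
Q = ΔH = 1283.7 kJ/s = 1283.7 kW
Heat supplied = 77020 kJ/min

Q_in = 77000 kJ/min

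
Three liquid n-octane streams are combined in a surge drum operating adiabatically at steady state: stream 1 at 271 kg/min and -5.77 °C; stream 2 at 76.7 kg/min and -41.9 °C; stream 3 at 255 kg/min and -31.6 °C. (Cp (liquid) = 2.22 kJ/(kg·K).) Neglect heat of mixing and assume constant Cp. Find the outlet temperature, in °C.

T_out = -21.3 °C

Energy balance with Q = 0: Σ ṁᵢCp,ᵢ(T_out − Tᵢ) = 0
Σ ṁᵢCp,ᵢTᵢ = 271×2.22×-5.77 + 76.7×2.22×-41.9 + 255×2.22×-31.6 = -28495
Σ ṁᵢCp,ᵢ = 271×2.22 + 76.7×2.22 + 255×2.22 = 1338
T_out = -28495 / 1338 = -21.296 °C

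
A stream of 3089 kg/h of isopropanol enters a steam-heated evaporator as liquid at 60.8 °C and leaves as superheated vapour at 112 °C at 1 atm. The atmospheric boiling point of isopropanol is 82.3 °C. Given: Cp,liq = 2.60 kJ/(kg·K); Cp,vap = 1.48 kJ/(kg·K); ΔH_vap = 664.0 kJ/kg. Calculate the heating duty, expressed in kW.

liquid 60.8→82.3 °C: 55.9 kJ/kg
vaporisation at 82.3 °C: 664 kJ/kg
vapour 82.3→112 °C: 43.956 kJ/kg
Δh = 55.9 + 664 + 43.956 = 763.86 kJ/kg
Q = ṁ·Δh = 3089 kg/h × 763.86 kJ/kg = 2.3596e+06 kJ/h
|Q| = 655.43 kW

Q = 655 kW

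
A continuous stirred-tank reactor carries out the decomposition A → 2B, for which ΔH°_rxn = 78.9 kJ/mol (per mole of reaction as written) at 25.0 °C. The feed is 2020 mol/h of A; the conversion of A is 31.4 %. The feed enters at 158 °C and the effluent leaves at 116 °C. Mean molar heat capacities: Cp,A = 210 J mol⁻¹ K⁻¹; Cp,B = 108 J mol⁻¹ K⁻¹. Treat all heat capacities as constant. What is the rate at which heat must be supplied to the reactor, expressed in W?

Q_in = 9050 W

Extent of reaction ξ = 0.314 × 2020 = 634.28 mol/h
Reaction term: ξ·ΔH°_rxn = 634.28 × 78.9 = 50045 kJ/h
Sensible, feed 158→25 °C: -56419 kJ/h
Outlet flows (mol/h): A 1385.7, B 1268.6
Sensible, products 25→116 °C: 38949 kJ/h
Q = ΔH = 32575 kJ/h = 9.0485 kW
Heat supplied = 9048.5 W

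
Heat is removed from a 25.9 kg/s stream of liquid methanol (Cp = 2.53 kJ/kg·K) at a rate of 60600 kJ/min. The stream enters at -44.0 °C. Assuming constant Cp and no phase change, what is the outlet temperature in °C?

Q = 60600 kJ/min = 1010 kJ/s
ΔT = Q/(ṁ·Cp) = 1010/(25.9×2.53) = 15.413 K
T_out = -44.0 − 15.413 = -59.413 °C

T_out = -59.4 °C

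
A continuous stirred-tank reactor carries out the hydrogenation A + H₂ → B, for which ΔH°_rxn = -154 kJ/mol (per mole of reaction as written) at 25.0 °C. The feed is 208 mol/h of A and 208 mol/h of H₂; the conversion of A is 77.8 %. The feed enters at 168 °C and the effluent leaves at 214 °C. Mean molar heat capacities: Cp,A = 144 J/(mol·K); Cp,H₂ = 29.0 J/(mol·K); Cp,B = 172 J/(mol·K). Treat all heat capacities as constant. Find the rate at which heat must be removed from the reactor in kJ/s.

Q_out = 6.47 kJ/s

Extent of reaction ξ = 0.778 × 208 = 161.82 mol/h
Reaction term: ξ·ΔH°_rxn = 161.82 × -154 = -24921 kJ/h
Sensible, feed 168→25 °C: -5145.7 kJ/h
Outlet flows (mol/h): A 46.176, H₂ 46.176, B 161.82
Sensible, products 25→214 °C: 6770.4 kJ/h
Q = ΔH = -23296 kJ/h = -6.4712 kW
Heat removed = 6.4712 kJ/s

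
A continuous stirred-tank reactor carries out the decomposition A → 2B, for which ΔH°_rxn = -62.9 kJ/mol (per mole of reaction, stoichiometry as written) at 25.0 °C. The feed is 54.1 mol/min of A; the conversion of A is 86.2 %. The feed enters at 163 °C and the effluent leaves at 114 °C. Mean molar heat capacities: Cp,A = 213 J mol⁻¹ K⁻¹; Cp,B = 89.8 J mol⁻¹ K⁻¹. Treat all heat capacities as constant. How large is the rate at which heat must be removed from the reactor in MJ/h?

Extent of reaction ξ = 0.862 × 54.1 = 46.634 mol/min
Reaction term: ξ·ΔH°_rxn = 46.634 × -62.9 = -2933.3 kJ/min
Sensible, feed 163→25 °C: -1590.2 kJ/min
Outlet flows (mol/min): A 7.4658, B 93.268
Sensible, products 25→114 °C: 886.95 kJ/min
Q = ΔH = -3636.6 kJ/min = -60.609 kW
Heat removed = 218.19 MJ/h

Q_out = 218 MJ/h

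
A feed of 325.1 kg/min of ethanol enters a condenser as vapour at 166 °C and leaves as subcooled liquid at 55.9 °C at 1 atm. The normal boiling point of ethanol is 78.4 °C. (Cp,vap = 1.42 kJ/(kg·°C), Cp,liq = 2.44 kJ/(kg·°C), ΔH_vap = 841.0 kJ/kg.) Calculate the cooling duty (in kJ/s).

Q_c = 5530 kJ/s

vapour 166→78.4 °C: -124.39 kJ/kg
condensation at 78.4 °C: -841 kJ/kg
liquid 78.4→55.9 °C: -54.9 kJ/kg
Δh = -124.39 + -841 + -54.9 = -1020.3 kJ/kg
Q = ṁ·Δh = 325.1 kg/min × -1020.3 kJ/kg = -331700 kJ/min
|Q| = 5528.3 kW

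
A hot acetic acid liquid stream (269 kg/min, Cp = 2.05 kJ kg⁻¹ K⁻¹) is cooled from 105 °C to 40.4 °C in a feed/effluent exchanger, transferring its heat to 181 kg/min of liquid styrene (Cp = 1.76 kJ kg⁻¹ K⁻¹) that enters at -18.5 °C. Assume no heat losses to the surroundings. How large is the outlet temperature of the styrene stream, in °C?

T_c,out = 93.3 °C

Heat released by hot stream: Q = 269 × 2.05 × (105 − 40.4) = 35624 kJ/min
Energy balance on cold side (adiabatic exchanger): Q = ṁ_c·Cp_c·(T_c,out − T_c,in)
T_c,out = -18.5 + 35624/(181 × 1.76) = 93.327 °C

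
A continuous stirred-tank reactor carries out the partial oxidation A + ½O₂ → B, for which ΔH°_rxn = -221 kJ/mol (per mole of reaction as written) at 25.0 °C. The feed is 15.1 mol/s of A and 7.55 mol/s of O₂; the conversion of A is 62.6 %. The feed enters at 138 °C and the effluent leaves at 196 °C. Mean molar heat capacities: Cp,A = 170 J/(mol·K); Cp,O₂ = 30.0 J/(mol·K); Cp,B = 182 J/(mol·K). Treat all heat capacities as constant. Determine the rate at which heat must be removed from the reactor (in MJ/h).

Extent of reaction ξ = 0.626 × 15.1 = 9.4526 mol/s
Reaction term: ξ·ΔH°_rxn = 9.4526 × -221 = -2089 kJ/s
Sensible, feed 138→25 °C: -315.67 kJ/s
Outlet flows (mol/s): A 5.6474, O₂ 2.8237, B 9.4526
Sensible, products 25→196 °C: 472.84 kJ/s
Q = ΔH = -1931.9 kJ/s = -1931.9 kW
Heat removed = 6954.7 MJ/h

Q_out = 6950 MJ/h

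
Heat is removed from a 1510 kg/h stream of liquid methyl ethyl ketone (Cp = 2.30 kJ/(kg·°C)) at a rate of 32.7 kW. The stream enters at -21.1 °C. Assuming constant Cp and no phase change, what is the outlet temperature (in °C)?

Q = 32.7 kW = 117720 kJ/h
ΔT = Q/(ṁ·Cp) = 117720/(1510×2.30) = 33.896 K
T_out = -21.1 − 33.896 = -54.996 °C

T_out = -55.0 °C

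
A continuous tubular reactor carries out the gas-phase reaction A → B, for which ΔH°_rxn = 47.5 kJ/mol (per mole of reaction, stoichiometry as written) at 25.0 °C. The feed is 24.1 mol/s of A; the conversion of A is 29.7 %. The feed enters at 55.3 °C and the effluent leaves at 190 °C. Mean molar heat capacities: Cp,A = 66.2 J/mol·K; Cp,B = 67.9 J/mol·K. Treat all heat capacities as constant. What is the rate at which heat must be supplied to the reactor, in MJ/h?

Extent of reaction ξ = 0.297 × 24.1 = 7.1577 mol/s
Reaction term: ξ·ΔH°_rxn = 7.1577 × 47.5 = 339.99 kJ/s
Sensible, feed 55.3→25 °C: -48.341 kJ/s
Outlet flows (mol/s): A 16.942, B 7.1577
Sensible, products 25→190 °C: 265.25 kJ/s
Q = ΔH = 556.9 kJ/s = 556.9 kW
Heat supplied = 2004.8 MJ/h

Q_in = 2000 MJ/h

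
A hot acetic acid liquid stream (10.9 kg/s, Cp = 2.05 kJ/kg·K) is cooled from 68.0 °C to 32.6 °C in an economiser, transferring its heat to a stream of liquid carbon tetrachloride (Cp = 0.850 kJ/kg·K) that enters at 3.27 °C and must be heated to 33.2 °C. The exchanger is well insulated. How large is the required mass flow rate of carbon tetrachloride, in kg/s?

ṁ_c = 31.1 kg/s

Heat released by hot stream: Q = 10.9 × 2.05 × (68.0 − 32.6) = 791.01 kJ/s
Energy balance on cold side (adiabatic exchanger): Q = ṁ_c·Cp_c·(T_c,out − T_c,in)
ṁ_c = 791.01 / [0.850 × (33.2 − 3.27)] = 31.093 kg/s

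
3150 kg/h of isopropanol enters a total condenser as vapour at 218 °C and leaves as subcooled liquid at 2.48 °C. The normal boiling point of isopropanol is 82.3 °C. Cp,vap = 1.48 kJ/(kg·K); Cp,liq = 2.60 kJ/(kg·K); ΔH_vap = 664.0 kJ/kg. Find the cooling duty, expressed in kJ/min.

Q_c = 56300 kJ/min

vapour 218→82.3 °C: -200.84 kJ/kg
condensation at 82.3 °C: -664 kJ/kg
liquid 82.3→2.48 °C: -207.53 kJ/kg
Δh = -200.84 + -664 + -207.53 = -1072.4 kJ/kg
Q = ṁ·Δh = 3150 kg/h × -1072.4 kJ/kg = -3.378e+06 kJ/h
|Q| = 938.32 kW = 56299 kJ/min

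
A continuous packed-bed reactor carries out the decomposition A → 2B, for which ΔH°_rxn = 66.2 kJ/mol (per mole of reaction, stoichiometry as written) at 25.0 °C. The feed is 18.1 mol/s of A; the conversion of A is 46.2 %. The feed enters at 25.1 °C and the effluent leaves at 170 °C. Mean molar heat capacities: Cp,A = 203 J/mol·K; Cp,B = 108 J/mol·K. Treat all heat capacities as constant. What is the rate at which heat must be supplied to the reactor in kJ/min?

Extent of reaction ξ = 0.462 × 18.1 = 8.3622 mol/s
Reaction term: ξ·ΔH°_rxn = 8.3622 × 66.2 = 553.58 kJ/s
Sensible, feed 25.1→25 °C: -0.36743 kJ/s
Outlet flows (mol/s): A 9.7378, B 16.724
Sensible, products 25→170 °C: 548.54 kJ/s
Q = ΔH = 1101.7 kJ/s = 1101.7 kW
Heat supplied = 66105 kJ/min

Q_in = 66100 kJ/min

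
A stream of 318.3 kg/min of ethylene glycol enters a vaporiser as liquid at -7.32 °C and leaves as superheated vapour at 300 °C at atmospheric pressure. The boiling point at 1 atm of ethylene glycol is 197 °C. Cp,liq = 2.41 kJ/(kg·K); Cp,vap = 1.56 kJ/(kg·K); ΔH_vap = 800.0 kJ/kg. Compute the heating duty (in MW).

Q = 7.71 MW

liquid -7.32→197 °C: 492.41 kJ/kg
vaporisation at 197 °C: 800 kJ/kg
vapour 197→300 °C: 160.68 kJ/kg
Δh = 492.41 + 800 + 160.68 = 1453.1 kJ/kg
Q = ṁ·Δh = 318.3 kg/min × 1453.1 kJ/kg = 462520 kJ/min
|Q| = 7708.6 kW = 7.7086 MW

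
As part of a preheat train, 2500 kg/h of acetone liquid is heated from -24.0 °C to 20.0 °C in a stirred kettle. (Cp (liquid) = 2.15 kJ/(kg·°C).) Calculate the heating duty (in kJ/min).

Q = 3940 kJ/min

Q = ṁ·Cp·ΔT = 2500 × 2.15 × (20.0 − -24.0) = 236500 kJ/h
Converting: 236500 / 3600 s = 65.694 kW
Heating duty = 3941.7 kJ/min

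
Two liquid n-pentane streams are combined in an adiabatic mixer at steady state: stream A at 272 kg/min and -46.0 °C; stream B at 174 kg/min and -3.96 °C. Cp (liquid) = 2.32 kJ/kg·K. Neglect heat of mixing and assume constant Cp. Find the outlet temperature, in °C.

T_out = -29.6 °C

Adiabatic, steady state ⇒ Σ ṁᵢCp,ᵢ(T_out − Tᵢ) = 0
T_out = Σ ṁᵢCp,ᵢTᵢ / Σ ṁᵢCp,ᵢ
      = -30626 / 1034.7 = -29.599 °C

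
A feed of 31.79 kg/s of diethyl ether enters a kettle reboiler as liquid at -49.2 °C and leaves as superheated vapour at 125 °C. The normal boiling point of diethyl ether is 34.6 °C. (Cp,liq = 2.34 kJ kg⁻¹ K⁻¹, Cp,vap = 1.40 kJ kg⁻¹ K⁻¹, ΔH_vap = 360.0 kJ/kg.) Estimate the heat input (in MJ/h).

liquid -49.2→34.6 °C: 196.09 kJ/kg
vaporisation at 34.6 °C: 360 kJ/kg
vapour 34.6→125 °C: 126.56 kJ/kg
Δh = 196.09 + 360 + 126.56 = 682.65 kJ/kg
Q = ṁ·Δh = 31.79 kg/s × 682.65 kJ/kg = 21702 kJ/s
|Q| = 21702 kW = 78125 MJ/h

Q = 78100 MJ/h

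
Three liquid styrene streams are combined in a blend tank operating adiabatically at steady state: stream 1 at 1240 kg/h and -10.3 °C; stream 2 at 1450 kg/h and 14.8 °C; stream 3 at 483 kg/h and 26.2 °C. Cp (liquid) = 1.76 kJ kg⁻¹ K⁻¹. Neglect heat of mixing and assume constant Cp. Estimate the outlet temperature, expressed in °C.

No heat crosses the boundary, so H_out = H_in.
Σ ṁᵢCp,ᵢTᵢ = 1240×1.76×-10.3 + 1450×1.76×14.8 + 483×1.76×26.2 = 37563
Σ ṁᵢCp,ᵢ = 1240×1.76 + 1450×1.76 + 483×1.76 = 5584.5
T_out = 37563 / 5584.5 = 6.7263 °C

T_out = 6.73 °C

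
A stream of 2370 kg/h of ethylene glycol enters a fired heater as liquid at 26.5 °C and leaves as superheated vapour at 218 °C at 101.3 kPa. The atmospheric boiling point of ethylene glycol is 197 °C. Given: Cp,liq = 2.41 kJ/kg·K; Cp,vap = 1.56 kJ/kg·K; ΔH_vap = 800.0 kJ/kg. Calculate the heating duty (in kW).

liquid 26.5→197 °C: 410.91 kJ/kg
vaporisation at 197 °C: 800 kJ/kg
vapour 197→218 °C: 32.76 kJ/kg
Δh = 410.91 + 800 + 32.76 = 1243.7 kJ/kg
Q = ṁ·Δh = 2370 kg/h × 1243.7 kJ/kg = 2.9475e+06 kJ/h
|Q| = 818.75 kW

Q = 819 kW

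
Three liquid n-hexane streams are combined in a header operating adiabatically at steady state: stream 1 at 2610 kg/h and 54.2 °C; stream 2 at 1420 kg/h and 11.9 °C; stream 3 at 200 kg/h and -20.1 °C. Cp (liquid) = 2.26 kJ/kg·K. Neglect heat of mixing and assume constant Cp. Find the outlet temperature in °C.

T_out = 36.5 °C

No heat crosses the boundary, so H_out = H_in.
T_out = Σ ṁᵢCp,ᵢTᵢ / Σ ṁᵢCp,ᵢ
      = 348810 / 9559.8 = 36.487 °C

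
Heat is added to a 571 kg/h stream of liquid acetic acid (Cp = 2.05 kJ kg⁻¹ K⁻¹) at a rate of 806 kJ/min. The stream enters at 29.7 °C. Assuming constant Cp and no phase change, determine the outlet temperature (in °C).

T_out = 71.0 °C

Q = 806 kJ/min = 48360 kJ/h
ΔT = Q/(ṁ·Cp) = 48360/(571×2.05) = 41.314 K
T_out = 29.7 + 41.314 = 71.014 °C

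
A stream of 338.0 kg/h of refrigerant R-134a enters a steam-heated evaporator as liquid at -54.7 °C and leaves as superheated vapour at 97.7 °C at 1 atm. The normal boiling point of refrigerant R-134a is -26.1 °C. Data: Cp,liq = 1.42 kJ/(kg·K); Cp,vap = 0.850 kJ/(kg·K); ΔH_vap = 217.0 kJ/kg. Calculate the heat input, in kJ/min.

Q = 2040 kJ/min

liquid -54.7→-26.1 °C: 40.612 kJ/kg
vaporisation at -26.1 °C: 217 kJ/kg
vapour -26.1→97.7 °C: 105.23 kJ/kg
Δh = 40.612 + 217 + 105.23 = 362.84 kJ/kg
Q = ṁ·Δh = 338.0 kg/h × 362.84 kJ/kg = 122640 kJ/h
|Q| = 34.067 kW = 2044 kJ/min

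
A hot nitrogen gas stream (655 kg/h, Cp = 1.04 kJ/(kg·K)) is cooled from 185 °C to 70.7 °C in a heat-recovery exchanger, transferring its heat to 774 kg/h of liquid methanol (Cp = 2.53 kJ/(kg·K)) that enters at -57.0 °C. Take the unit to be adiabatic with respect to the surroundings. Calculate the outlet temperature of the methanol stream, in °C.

Heat released by hot stream: Q = 655 × 1.04 × (185 − 70.7) = 77861 kJ/h
Energy balance on cold side (adiabatic exchanger): Q = ṁ_c·Cp_c·(T_c,out − T_c,in)
T_c,out = -57.0 + 77861/(774 × 2.53) = -17.239 °C

T_c,out = -17.2 °C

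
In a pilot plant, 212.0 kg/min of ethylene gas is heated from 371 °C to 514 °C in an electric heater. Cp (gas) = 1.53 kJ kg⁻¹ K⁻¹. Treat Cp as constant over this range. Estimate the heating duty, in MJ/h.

Q = 2780 MJ/h

Q = ṁ·Cp·ΔT = 212.0 × 1.53 × (514 − 371) = 46383 kJ/min
Converting: 46383 / 60 s = 773.06 kW
Heating duty = 2783 MJ/h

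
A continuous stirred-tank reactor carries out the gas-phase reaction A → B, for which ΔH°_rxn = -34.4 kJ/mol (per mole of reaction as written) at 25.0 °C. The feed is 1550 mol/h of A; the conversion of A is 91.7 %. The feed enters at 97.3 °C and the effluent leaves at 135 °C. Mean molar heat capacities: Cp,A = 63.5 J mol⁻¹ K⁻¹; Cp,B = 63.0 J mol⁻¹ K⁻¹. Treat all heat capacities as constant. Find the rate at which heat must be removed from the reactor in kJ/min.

Q_out = 754 kJ/min

Extent of reaction ξ = 0.917 × 1550 = 1421.4 mol/h
Reaction term: ξ·ΔH°_rxn = 1421.4 × -34.4 = -48894 kJ/h
Sensible, feed 97.3→25 °C: -7116.1 kJ/h
Outlet flows (mol/h): A 128.65, B 1421.4
Sensible, products 25→135 °C: 10749 kJ/h
Q = ΔH = -45262 kJ/h = -12.573 kW
Heat removed = 754.37 kJ/min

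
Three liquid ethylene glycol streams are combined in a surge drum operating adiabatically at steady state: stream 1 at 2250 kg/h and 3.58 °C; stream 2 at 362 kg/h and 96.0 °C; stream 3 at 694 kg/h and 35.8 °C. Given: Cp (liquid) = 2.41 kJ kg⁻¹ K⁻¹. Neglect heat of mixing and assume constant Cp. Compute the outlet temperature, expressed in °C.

T_out = 20.5 °C

Adiabatic, steady state ⇒ Σ ṁᵢCp,ᵢ(T_out − Tᵢ) = 0
T_out = Σ ṁᵢCp,ᵢTᵢ / Σ ṁᵢCp,ᵢ
      = 163040 / 7967.5 = 20.463 °C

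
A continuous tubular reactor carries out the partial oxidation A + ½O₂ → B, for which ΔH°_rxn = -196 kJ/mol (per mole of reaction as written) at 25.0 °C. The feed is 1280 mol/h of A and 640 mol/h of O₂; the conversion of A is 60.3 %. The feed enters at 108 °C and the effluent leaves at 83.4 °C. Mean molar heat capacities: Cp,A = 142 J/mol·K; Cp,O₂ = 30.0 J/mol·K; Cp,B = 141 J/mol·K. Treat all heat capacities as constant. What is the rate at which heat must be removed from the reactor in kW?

Extent of reaction ξ = 0.603 × 1280 = 771.84 mol/h
Reaction term: ξ·ΔH°_rxn = 771.84 × -196 = -151280 kJ/h
Sensible, feed 108→25 °C: -16680 kJ/h
Outlet flows (mol/h): A 508.16, O₂ 254.08, B 771.84
Sensible, products 25→83.4 °C: 11015 kJ/h
Q = ΔH = -156950 kJ/h = -43.596 kW
Heat removed = 43.596 kW

Q_out = 43.6 kW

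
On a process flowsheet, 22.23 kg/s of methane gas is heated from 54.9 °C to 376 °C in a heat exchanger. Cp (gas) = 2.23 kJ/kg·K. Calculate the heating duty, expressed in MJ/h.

Q = 57300 MJ/h

Q = ṁ·Cp·ΔT = 22.23 × 2.23 × (376 − 54.9) = 15918 kJ/s
Heating duty = 57304 MJ/h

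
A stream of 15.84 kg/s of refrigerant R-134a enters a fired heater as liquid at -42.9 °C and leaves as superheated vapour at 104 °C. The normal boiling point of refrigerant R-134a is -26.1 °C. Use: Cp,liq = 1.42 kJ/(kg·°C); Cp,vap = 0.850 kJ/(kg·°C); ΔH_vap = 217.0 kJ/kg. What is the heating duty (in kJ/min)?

liquid -42.9→-26.1 °C: 23.856 kJ/kg
vaporisation at -26.1 °C: 217 kJ/kg
vapour -26.1→104 °C: 110.58 kJ/kg
Δh = 23.856 + 217 + 110.58 = 351.44 kJ/kg
Q = ṁ·Δh = 15.84 kg/s × 351.44 kJ/kg = 5566.8 kJ/s
|Q| = 5566.8 kW = 334010 kJ/min

Q = 334000 kJ/min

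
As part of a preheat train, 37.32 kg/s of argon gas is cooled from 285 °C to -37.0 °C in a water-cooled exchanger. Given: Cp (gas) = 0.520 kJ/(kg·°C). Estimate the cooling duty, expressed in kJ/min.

Q_c = 375000 kJ/min

Q = ṁ·Cp·ΔT = 37.32 × 0.520 × (-37.0 − 285) = -6248.9 kJ/s
Cooling duty = 374930 kJ/min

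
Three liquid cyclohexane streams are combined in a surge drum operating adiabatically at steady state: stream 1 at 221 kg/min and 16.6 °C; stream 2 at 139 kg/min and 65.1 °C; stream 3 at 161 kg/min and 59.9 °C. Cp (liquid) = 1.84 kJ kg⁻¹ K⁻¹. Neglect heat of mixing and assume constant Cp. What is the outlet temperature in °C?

T_out = 42.9 °C

Adiabatic, steady state ⇒ Σ ṁᵢCp,ᵢ(T_out − Tᵢ) = 0
Σ ṁᵢCp,ᵢTᵢ = 221×1.84×16.6 + 139×1.84×65.1 + 161×1.84×59.9 = 41145
Σ ṁᵢCp,ᵢ = 221×1.84 + 139×1.84 + 161×1.84 = 958.64
T_out = 41145 / 958.64 = 42.92 °C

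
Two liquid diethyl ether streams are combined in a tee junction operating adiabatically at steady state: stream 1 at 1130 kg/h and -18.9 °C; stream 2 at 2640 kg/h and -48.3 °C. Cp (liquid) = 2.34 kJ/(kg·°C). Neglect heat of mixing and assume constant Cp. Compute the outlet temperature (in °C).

Adiabatic, steady state ⇒ Σ ṁᵢCp,ᵢ(T_out − Tᵢ) = 0
T_out = Σ ṁᵢCp,ᵢTᵢ / Σ ṁᵢCp,ᵢ
      = -348350 / 8821.8 = -39.488 °C

T_out = -39.5 °C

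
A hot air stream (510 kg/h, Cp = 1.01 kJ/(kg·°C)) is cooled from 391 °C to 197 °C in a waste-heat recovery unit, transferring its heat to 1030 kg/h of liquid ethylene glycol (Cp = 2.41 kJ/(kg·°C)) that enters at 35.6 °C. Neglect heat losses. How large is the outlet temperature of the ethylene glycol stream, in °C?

Heat released by hot stream: Q = 510 × 1.01 × (391 − 197) = 99929 kJ/h
Energy balance on cold side (adiabatic exchanger): Q = ṁ_c·Cp_c·(T_c,out − T_c,in)
T_c,out = 35.6 + 99929/(1030 × 2.41) = 75.857 °C

T_c,out = 75.9 °C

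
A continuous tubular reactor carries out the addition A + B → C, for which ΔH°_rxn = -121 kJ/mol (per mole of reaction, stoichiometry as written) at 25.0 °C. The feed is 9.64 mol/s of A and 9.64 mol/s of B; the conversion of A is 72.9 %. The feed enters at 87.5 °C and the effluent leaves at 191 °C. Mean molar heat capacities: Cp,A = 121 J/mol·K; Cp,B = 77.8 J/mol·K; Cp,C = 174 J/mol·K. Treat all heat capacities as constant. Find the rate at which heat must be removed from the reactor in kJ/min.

Q_out = 40900 kJ/min

Extent of reaction ξ = 0.729 × 9.64 = 7.0276 mol/s
Reaction term: ξ·ΔH°_rxn = 7.0276 × -121 = -850.33 kJ/s
Sensible, feed 87.5→25 °C: -119.78 kJ/s
Outlet flows (mol/s): A 2.6124, B 2.6124, C 7.0276
Sensible, products 25→191 °C: 289.2 kJ/s
Q = ΔH = -680.92 kJ/s = -680.92 kW
Heat removed = 40855 kJ/min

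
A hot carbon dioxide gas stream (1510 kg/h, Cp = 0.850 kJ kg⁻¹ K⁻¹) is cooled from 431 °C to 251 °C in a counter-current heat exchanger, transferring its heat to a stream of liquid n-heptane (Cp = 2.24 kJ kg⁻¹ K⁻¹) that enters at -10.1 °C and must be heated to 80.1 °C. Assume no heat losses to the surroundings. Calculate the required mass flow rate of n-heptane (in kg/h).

ṁ_c = 1140 kg/h

Heat released by hot stream: Q = 1510 × 0.850 × (431 − 251) = 231030 kJ/h
Energy balance on cold side (adiabatic exchanger): Q = ṁ_c·Cp_c·(T_c,out − T_c,in)
ṁ_c = 231030 / [2.24 × (80.1 − -10.1)] = 1143.4 kg/h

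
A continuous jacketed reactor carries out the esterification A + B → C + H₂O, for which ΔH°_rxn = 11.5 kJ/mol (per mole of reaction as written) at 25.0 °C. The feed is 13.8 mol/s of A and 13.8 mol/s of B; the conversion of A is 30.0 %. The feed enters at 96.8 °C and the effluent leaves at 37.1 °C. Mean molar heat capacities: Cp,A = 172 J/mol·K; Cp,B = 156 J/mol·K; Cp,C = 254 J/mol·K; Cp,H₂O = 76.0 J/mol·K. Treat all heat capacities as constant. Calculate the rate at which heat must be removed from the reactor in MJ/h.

Extent of reaction ξ = 0.300 × 13.8 = 4.14 mol/s
Reaction term: ξ·ΔH°_rxn = 4.14 × 11.5 = 47.61 kJ/s
Sensible, feed 96.8→25 °C: -325 kJ/s
Outlet flows (mol/s): A 9.66, B 9.66, C 4.14, H₂O 4.14
Sensible, products 25→37.1 °C: 54.87 kJ/s
Q = ΔH = -222.52 kJ/s = -222.52 kW
Heat removed = 801.06 MJ/h

Q_out = 801 MJ/h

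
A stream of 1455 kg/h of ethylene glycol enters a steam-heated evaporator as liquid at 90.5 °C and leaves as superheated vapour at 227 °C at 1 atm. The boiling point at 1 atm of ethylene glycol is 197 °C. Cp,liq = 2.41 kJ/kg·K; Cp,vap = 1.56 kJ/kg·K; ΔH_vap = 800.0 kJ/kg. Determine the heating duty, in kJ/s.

Q = 446 kJ/s

liquid 90.5→197 °C: 256.67 kJ/kg
vaporisation at 197 °C: 800 kJ/kg
vapour 197→227 °C: 46.8 kJ/kg
Δh = 256.67 + 800 + 46.8 = 1103.5 kJ/kg
Q = ṁ·Δh = 1455 kg/h × 1103.5 kJ/kg = 1.6055e+06 kJ/h
|Q| = 445.98 kW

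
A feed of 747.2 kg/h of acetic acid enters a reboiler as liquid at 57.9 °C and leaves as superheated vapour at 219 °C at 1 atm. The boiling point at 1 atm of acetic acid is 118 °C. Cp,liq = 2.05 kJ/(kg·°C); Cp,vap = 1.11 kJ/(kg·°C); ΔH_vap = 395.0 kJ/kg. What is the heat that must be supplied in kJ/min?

liquid 57.9→118 °C: 123.2 kJ/kg
vaporisation at 118 °C: 395 kJ/kg
vapour 118→219 °C: 112.11 kJ/kg
Δh = 123.2 + 395 + 112.11 = 630.32 kJ/kg
Q = ṁ·Δh = 747.2 kg/h × 630.32 kJ/kg = 470970 kJ/h
|Q| = 130.83 kW = 7849.5 kJ/min

Q = 7850 kJ/min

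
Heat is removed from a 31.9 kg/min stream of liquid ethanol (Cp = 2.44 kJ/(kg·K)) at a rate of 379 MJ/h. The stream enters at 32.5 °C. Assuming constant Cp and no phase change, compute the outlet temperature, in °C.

T_out = -48.7 °C

Q = 379 MJ/h = 6316.7 kJ/min
ΔT = Q/(ṁ·Cp) = 6316.7/(31.9×2.44) = 81.154 K
T_out = 32.5 − 81.154 = -48.654 °C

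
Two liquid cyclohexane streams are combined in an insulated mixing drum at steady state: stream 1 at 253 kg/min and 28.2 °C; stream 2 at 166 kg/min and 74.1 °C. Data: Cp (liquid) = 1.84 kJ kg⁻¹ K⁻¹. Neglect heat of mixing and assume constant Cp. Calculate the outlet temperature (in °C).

Adiabatic, steady state ⇒ Σ ṁᵢCp,ᵢ(T_out − Tᵢ) = 0
T_out = Σ ṁᵢCp,ᵢTᵢ / Σ ṁᵢCp,ᵢ
      = 35761 / 770.96 = 46.385 °C

T_out = 46.4 °C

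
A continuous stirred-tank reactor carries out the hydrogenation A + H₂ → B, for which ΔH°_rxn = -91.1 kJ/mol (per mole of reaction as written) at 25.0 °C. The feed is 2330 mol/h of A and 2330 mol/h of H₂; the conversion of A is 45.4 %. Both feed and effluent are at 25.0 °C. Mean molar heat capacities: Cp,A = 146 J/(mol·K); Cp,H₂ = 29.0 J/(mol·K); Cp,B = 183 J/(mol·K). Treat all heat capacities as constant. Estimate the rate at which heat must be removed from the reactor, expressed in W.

Q_out = 26800 W

Extent of reaction ξ = 0.454 × 2330 = 1057.8 mol/h
Reaction term: ξ·ΔH°_rxn = 1057.8 × -91.1 = -96367 kJ/h
Q = ΔH = -96367 kJ/h = -26.769 kW
Heat removed = 26769 W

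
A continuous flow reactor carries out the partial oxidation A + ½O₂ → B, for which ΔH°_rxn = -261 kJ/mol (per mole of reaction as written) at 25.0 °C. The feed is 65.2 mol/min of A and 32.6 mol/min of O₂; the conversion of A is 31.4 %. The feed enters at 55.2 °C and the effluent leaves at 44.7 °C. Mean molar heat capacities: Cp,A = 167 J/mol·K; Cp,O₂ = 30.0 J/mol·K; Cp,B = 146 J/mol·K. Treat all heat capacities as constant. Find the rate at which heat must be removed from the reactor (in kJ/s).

Q_out = 91.4 kJ/s

Extent of reaction ξ = 0.314 × 65.2 = 20.473 mol/min
Reaction term: ξ·ΔH°_rxn = 20.473 × -261 = -5343.4 kJ/min
Sensible, feed 55.2→25 °C: -358.37 kJ/min
Outlet flows (mol/min): A 44.727, O₂ 22.364, B 20.473
Sensible, products 25→44.7 °C: 219.25 kJ/min
Q = ΔH = -5482.5 kJ/min = -91.375 kW
Heat removed = 91.375 kJ/s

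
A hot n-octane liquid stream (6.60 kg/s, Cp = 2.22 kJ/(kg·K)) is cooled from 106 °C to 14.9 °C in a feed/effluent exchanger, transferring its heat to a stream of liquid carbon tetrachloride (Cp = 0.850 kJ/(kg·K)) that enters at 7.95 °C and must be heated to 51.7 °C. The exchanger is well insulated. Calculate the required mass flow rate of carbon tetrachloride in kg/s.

Heat released by hot stream: Q = 6.60 × 2.22 × (106 − 14.9) = 1334.8 kJ/s
Energy balance on cold side (adiabatic exchanger): Q = ṁ_c·Cp_c·(T_c,out − T_c,in)
ṁ_c = 1334.8 / [0.850 × (51.7 − 7.95)] = 35.894 kg/s

ṁ_c = 35.9 kg/s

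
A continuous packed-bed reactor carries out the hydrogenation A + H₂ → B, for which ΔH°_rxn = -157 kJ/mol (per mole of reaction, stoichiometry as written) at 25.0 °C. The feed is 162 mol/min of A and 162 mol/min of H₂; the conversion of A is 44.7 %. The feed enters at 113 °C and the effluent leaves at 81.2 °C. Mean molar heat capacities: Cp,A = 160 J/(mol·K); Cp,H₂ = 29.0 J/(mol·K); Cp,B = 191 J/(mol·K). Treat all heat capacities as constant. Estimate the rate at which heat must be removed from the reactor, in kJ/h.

Q_out = 740000 kJ/h

Extent of reaction ξ = 0.447 × 162 = 72.414 mol/min
Reaction term: ξ·ΔH°_rxn = 72.414 × -157 = -11369 kJ/min
Sensible, feed 113→25 °C: -2694.4 kJ/min
Outlet flows (mol/min): A 89.586, H₂ 89.586, B 72.414
Sensible, products 25→81.2 °C: 1728.9 kJ/min
Q = ΔH = -12335 kJ/min = -205.58 kW
Heat removed = 740070 kJ/h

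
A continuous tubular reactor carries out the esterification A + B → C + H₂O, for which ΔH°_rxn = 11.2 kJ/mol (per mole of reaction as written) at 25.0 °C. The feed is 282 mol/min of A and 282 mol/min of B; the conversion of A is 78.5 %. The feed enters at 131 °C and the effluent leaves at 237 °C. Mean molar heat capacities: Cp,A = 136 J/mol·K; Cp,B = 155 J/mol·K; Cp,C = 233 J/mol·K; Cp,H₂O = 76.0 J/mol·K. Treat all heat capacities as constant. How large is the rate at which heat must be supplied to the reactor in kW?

Extent of reaction ξ = 0.785 × 282 = 221.37 mol/min
Reaction term: ξ·ΔH°_rxn = 221.37 × 11.2 = 2479.3 kJ/min
Sensible, feed 131→25 °C: -8698.6 kJ/min
Outlet flows (mol/min): A 60.63, B 60.63, C 221.37, H₂O 221.37
Sensible, products 25→237 °C: 18242 kJ/min
Q = ΔH = 12023 kJ/min = 200.38 kW
Heat supplied = 200.38 kW

Q_in = 200 kW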